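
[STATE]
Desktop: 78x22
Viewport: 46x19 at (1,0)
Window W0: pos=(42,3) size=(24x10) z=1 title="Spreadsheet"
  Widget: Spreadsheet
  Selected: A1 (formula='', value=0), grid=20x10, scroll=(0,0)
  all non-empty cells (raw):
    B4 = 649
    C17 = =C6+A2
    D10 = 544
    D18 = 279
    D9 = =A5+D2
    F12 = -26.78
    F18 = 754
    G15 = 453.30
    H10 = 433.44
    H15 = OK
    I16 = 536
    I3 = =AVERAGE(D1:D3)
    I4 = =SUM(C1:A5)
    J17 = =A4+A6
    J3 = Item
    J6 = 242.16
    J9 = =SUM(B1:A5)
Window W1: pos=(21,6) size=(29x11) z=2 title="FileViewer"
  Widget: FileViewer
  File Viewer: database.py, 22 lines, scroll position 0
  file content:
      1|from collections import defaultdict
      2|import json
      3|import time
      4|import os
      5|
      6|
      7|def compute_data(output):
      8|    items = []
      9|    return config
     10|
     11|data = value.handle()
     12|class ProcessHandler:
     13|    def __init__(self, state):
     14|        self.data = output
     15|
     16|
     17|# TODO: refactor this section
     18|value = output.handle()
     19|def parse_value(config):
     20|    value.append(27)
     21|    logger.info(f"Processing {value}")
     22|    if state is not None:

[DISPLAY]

                                              
                                              
                                              
                                         ┏━━━━
                                         ┃ Spr
                                         ┠────
                    ┏━━━━━━━━━━━━━━━━━━━━━━━━━
                    ┃ FileViewer              
                    ┠─────────────────────────
                    ┃from collections import d
                    ┃import json              
                    ┃import time              
                    ┃import os                
                    ┃                         
                    ┃                         
                    ┃def compute_data(output):
                    ┗━━━━━━━━━━━━━━━━━━━━━━━━━
                                              
                                              


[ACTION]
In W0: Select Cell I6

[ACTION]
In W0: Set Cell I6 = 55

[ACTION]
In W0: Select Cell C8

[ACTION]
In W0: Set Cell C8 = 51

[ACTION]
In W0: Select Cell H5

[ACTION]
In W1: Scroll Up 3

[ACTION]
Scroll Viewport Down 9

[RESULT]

                                         ┏━━━━
                                         ┃ Spr
                                         ┠────
                    ┏━━━━━━━━━━━━━━━━━━━━━━━━━
                    ┃ FileViewer              
                    ┠─────────────────────────
                    ┃from collections import d
                    ┃import json              
                    ┃import time              
                    ┃import os                
                    ┃                         
                    ┃                         
                    ┃def compute_data(output):
                    ┗━━━━━━━━━━━━━━━━━━━━━━━━━
                                              
                                              
                                              
                                              
                                              


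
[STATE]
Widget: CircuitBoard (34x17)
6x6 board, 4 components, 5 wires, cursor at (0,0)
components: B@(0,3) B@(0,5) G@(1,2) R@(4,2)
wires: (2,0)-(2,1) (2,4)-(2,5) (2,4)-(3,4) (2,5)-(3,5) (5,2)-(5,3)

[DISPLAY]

   0 1 2 3 4 5                    
0  [.]          B       B         
                                  
1           G                     
                                  
2   · ─ ·           · ─ ·         
                    │   │         
3                   ·   ·         
                                  
4           R                     
                                  
5           · ─ ·                 
Cursor: (0,0)                     
                                  
                                  
                                  
                                  


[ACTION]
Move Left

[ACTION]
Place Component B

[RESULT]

   0 1 2 3 4 5                    
0  [B]          B       B         
                                  
1           G                     
                                  
2   · ─ ·           · ─ ·         
                    │   │         
3                   ·   ·         
                                  
4           R                     
                                  
5           · ─ ·                 
Cursor: (0,0)                     
                                  
                                  
                                  
                                  


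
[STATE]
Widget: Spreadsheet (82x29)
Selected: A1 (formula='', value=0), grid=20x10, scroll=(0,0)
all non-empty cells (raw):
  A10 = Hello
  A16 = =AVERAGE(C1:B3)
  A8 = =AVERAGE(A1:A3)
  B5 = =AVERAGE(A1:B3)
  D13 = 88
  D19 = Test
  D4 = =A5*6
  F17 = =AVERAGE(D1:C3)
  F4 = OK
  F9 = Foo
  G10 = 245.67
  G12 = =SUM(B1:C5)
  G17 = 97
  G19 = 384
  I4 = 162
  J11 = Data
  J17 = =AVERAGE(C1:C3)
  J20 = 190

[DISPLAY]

A1:                                                                               
       A       B       C       D       E       F       G       H       I       J  
----------------------------------------------------------------------------------
  1      [0]       0       0       0       0       0       0       0       0      
  2        0       0       0       0       0       0       0       0       0      
  3        0       0       0       0       0       0       0       0       0      
  4        0       0       0       0       0OK             0       0     162      
  5        0       0       0       0       0       0       0       0       0      
  6        0       0       0       0       0       0       0       0       0      
  7        0       0       0       0       0       0       0       0       0      
  8        0       0       0       0       0       0       0       0       0      
  9        0       0       0       0       0Foo            0       0       0      
 10 Hello          0       0       0       0       0  245.67       0       0      
 11        0       0       0       0       0       0       0       0       0Data  
 12        0       0       0       0       0       0       0       0       0      
 13        0       0       0      88       0       0       0       0       0      
 14        0       0       0       0       0       0       0       0       0      
 15        0       0       0       0       0       0       0       0       0      
 16        0       0       0       0       0       0       0       0       0      
 17        0       0       0       0       0       0      97       0       0      
 18        0       0       0       0       0       0       0       0       0      
 19        0       0       0Test           0       0     384       0       0      
 20        0       0       0       0       0       0       0       0       0     1
                                                                                  
                                                                                  
                                                                                  
                                                                                  
                                                                                  
                                                                                  


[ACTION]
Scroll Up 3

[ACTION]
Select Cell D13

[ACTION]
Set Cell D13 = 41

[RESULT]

D13: 41                                                                           
       A       B       C       D       E       F       G       H       I       J  
----------------------------------------------------------------------------------
  1        0       0       0       0       0       0       0       0       0      
  2        0       0       0       0       0       0       0       0       0      
  3        0       0       0       0       0       0       0       0       0      
  4        0       0       0       0       0OK             0       0     162      
  5        0       0       0       0       0       0       0       0       0      
  6        0       0       0       0       0       0       0       0       0      
  7        0       0       0       0       0       0       0       0       0      
  8        0       0       0       0       0       0       0       0       0      
  9        0       0       0       0       0Foo            0       0       0      
 10 Hello          0       0       0       0       0  245.67       0       0      
 11        0       0       0       0       0       0       0       0       0Data  
 12        0       0       0       0       0       0       0       0       0      
 13        0       0       0    [41]       0       0       0       0       0      
 14        0       0       0       0       0       0       0       0       0      
 15        0       0       0       0       0       0       0       0       0      
 16        0       0       0       0       0       0       0       0       0      
 17        0       0       0       0       0       0      97       0       0      
 18        0       0       0       0       0       0       0       0       0      
 19        0       0       0Test           0       0     384       0       0      
 20        0       0       0       0       0       0       0       0       0     1
                                                                                  
                                                                                  
                                                                                  
                                                                                  
                                                                                  
                                                                                  


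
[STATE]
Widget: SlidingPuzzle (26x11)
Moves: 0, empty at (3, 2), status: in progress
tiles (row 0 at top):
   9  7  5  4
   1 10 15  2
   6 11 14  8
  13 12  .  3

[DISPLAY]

┌────┬────┬────┬────┐     
│  9 │  7 │  5 │  4 │     
├────┼────┼────┼────┤     
│  1 │ 10 │ 15 │  2 │     
├────┼────┼────┼────┤     
│  6 │ 11 │ 14 │  8 │     
├────┼────┼────┼────┤     
│ 13 │ 12 │    │  3 │     
└────┴────┴────┴────┘     
Moves: 0                  
                          


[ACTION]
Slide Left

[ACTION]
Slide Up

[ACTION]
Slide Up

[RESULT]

┌────┬────┬────┬────┐     
│  9 │  7 │  5 │  4 │     
├────┼────┼────┼────┤     
│  1 │ 10 │ 15 │  2 │     
├────┼────┼────┼────┤     
│  6 │ 11 │ 14 │  8 │     
├────┼────┼────┼────┤     
│ 13 │ 12 │  3 │    │     
└────┴────┴────┴────┘     
Moves: 1                  
                          


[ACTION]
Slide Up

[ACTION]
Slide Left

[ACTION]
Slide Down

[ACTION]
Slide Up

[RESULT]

┌────┬────┬────┬────┐     
│  9 │  7 │  5 │  4 │     
├────┼────┼────┼────┤     
│  1 │ 10 │ 15 │  2 │     
├────┼────┼────┼────┤     
│  6 │ 11 │ 14 │  8 │     
├────┼────┼────┼────┤     
│ 13 │ 12 │  3 │    │     
└────┴────┴────┴────┘     
Moves: 3                  
                          


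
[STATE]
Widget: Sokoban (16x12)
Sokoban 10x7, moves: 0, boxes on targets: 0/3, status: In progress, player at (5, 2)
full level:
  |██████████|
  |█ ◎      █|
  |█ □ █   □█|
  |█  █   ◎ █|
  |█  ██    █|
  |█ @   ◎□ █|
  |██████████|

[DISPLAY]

██████████      
█ ◎      █      
█ □ █   □█      
█  █   ◎ █      
█  ██    █      
█ @   ◎□ █      
██████████      
Moves: 0  0/3   
                
                
                
                


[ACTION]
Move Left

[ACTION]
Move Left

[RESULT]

██████████      
█ ◎      █      
█ □ █   □█      
█  █   ◎ █      
█  ██    █      
█@    ◎□ █      
██████████      
Moves: 1  0/3   
                
                
                
                


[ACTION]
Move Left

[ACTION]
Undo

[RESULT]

██████████      
█ ◎      █      
█ □ █   □█      
█  █   ◎ █      
█  ██    █      
█ @   ◎□ █      
██████████      
Moves: 0  0/3   
                
                
                
                


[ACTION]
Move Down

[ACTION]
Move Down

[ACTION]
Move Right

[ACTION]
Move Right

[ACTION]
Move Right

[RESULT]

██████████      
█ ◎      █      
█ □ █   □█      
█  █   ◎ █      
█  ██    █      
█    @◎□ █      
██████████      
Moves: 3  0/3   
                
                
                
                


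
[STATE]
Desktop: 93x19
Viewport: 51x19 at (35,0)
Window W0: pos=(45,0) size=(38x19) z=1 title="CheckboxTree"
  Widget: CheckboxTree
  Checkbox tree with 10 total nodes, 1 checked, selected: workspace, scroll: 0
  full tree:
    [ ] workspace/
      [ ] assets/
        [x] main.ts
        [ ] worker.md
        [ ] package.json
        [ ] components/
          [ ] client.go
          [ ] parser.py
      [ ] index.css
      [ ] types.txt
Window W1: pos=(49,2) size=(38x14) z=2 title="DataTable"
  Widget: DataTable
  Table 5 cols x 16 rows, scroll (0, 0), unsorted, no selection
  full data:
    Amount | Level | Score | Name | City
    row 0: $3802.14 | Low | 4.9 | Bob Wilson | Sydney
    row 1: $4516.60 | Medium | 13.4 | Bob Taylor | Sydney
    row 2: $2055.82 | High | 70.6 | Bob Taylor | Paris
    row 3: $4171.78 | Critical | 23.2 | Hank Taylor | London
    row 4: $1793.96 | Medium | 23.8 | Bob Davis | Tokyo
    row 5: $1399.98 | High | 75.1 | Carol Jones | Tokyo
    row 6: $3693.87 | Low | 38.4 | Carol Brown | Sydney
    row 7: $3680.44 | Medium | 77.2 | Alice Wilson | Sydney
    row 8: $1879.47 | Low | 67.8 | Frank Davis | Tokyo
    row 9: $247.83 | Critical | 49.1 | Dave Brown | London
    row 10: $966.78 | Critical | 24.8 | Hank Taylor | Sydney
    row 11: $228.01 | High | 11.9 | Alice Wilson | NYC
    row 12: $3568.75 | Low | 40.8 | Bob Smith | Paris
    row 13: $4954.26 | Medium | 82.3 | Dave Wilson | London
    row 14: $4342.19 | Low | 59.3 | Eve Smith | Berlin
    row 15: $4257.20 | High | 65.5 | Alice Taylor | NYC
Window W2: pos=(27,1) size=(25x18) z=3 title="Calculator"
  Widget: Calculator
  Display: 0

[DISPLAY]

          ┏━━━━━━━━━━━━━━━━━━━━━━━━━━━━━━━━━━━━┓   
━━━━━━━━━━━━━━━━┓boxTree                       ┃   
ator            ┃━━━━━━━━━━━━━━━━━━━━━━━━━━━━━━━━━━
────────────────┨ataTable                          
               0┃──────────────────────────────────
─┬───┬───┐      ┃ount  │Level   │Score│Name        
 │ 9 │ ÷ │      ┃──────┼────────┼─────┼────────────
─┼───┼───┤      ┃802.14│Low     │4.9  │Bob Wilson  
 │ 6 │ × │      ┃516.60│Medium  │13.4 │Bob Taylor  
─┼───┼───┤      ┃055.82│High    │70.6 │Bob Taylor  
 │ 3 │ - │      ┃171.78│Critical│23.2 │Hank Taylor 
─┼───┼───┤      ┃793.96│Medium  │23.8 │Bob Davis   
 │ = │ + │      ┃399.98│High    │75.1 │Carol Jones 
─┼───┼───┤      ┃693.87│Low     │38.4 │Carol Brown 
C│ MR│ M+│      ┃680.44│Medium  │77.2 │Alice Wilson
─┴───┴───┘      ┃━━━━━━━━━━━━━━━━━━━━━━━━━━━━━━━━━━
                ┃                              ┃   
                ┃                              ┃   
━━━━━━━━━━━━━━━━┛━━━━━━━━━━━━━━━━━━━━━━━━━━━━━━┛   


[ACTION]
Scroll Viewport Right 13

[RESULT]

   ┏━━━━━━━━━━━━━━━━━━━━━━━━━━━━━━━━━━━━┓          
━━━━━━━━━┓boxTree                       ┃          
         ┃━━━━━━━━━━━━━━━━━━━━━━━━━━━━━━━━━━┓      
─────────┨ataTable                          ┃      
        0┃──────────────────────────────────┨      
──┐      ┃ount  │Level   │Score│Name        ┃      
÷ │      ┃──────┼────────┼─────┼────────────┃      
──┤      ┃802.14│Low     │4.9  │Bob Wilson  ┃      
× │      ┃516.60│Medium  │13.4 │Bob Taylor  ┃      
──┤      ┃055.82│High    │70.6 │Bob Taylor  ┃      
- │      ┃171.78│Critical│23.2 │Hank Taylor ┃      
──┤      ┃793.96│Medium  │23.8 │Bob Davis   ┃      
+ │      ┃399.98│High    │75.1 │Carol Jones ┃      
──┤      ┃693.87│Low     │38.4 │Carol Brown ┃      
M+│      ┃680.44│Medium  │77.2 │Alice Wilson┃      
──┘      ┃━━━━━━━━━━━━━━━━━━━━━━━━━━━━━━━━━━┛      
         ┃                              ┃          
         ┃                              ┃          
━━━━━━━━━┛━━━━━━━━━━━━━━━━━━━━━━━━━━━━━━┛          


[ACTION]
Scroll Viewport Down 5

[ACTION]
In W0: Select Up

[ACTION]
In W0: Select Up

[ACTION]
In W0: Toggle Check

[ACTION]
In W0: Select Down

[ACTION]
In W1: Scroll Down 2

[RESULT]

   ┏━━━━━━━━━━━━━━━━━━━━━━━━━━━━━━━━━━━━┓          
━━━━━━━━━┓boxTree                       ┃          
         ┃━━━━━━━━━━━━━━━━━━━━━━━━━━━━━━━━━━┓      
─────────┨ataTable                          ┃      
        0┃──────────────────────────────────┨      
──┐      ┃ount  │Level   │Score│Name        ┃      
÷ │      ┃──────┼────────┼─────┼────────────┃      
──┤      ┃055.82│High    │70.6 │Bob Taylor  ┃      
× │      ┃171.78│Critical│23.2 │Hank Taylor ┃      
──┤      ┃793.96│Medium  │23.8 │Bob Davis   ┃      
- │      ┃399.98│High    │75.1 │Carol Jones ┃      
──┤      ┃693.87│Low     │38.4 │Carol Brown ┃      
+ │      ┃680.44│Medium  │77.2 │Alice Wilson┃      
──┤      ┃879.47│Low     │67.8 │Frank Davis ┃      
M+│      ┃47.83 │Critical│49.1 │Dave Brown  ┃      
──┘      ┃━━━━━━━━━━━━━━━━━━━━━━━━━━━━━━━━━━┛      
         ┃                              ┃          
         ┃                              ┃          
━━━━━━━━━┛━━━━━━━━━━━━━━━━━━━━━━━━━━━━━━┛          


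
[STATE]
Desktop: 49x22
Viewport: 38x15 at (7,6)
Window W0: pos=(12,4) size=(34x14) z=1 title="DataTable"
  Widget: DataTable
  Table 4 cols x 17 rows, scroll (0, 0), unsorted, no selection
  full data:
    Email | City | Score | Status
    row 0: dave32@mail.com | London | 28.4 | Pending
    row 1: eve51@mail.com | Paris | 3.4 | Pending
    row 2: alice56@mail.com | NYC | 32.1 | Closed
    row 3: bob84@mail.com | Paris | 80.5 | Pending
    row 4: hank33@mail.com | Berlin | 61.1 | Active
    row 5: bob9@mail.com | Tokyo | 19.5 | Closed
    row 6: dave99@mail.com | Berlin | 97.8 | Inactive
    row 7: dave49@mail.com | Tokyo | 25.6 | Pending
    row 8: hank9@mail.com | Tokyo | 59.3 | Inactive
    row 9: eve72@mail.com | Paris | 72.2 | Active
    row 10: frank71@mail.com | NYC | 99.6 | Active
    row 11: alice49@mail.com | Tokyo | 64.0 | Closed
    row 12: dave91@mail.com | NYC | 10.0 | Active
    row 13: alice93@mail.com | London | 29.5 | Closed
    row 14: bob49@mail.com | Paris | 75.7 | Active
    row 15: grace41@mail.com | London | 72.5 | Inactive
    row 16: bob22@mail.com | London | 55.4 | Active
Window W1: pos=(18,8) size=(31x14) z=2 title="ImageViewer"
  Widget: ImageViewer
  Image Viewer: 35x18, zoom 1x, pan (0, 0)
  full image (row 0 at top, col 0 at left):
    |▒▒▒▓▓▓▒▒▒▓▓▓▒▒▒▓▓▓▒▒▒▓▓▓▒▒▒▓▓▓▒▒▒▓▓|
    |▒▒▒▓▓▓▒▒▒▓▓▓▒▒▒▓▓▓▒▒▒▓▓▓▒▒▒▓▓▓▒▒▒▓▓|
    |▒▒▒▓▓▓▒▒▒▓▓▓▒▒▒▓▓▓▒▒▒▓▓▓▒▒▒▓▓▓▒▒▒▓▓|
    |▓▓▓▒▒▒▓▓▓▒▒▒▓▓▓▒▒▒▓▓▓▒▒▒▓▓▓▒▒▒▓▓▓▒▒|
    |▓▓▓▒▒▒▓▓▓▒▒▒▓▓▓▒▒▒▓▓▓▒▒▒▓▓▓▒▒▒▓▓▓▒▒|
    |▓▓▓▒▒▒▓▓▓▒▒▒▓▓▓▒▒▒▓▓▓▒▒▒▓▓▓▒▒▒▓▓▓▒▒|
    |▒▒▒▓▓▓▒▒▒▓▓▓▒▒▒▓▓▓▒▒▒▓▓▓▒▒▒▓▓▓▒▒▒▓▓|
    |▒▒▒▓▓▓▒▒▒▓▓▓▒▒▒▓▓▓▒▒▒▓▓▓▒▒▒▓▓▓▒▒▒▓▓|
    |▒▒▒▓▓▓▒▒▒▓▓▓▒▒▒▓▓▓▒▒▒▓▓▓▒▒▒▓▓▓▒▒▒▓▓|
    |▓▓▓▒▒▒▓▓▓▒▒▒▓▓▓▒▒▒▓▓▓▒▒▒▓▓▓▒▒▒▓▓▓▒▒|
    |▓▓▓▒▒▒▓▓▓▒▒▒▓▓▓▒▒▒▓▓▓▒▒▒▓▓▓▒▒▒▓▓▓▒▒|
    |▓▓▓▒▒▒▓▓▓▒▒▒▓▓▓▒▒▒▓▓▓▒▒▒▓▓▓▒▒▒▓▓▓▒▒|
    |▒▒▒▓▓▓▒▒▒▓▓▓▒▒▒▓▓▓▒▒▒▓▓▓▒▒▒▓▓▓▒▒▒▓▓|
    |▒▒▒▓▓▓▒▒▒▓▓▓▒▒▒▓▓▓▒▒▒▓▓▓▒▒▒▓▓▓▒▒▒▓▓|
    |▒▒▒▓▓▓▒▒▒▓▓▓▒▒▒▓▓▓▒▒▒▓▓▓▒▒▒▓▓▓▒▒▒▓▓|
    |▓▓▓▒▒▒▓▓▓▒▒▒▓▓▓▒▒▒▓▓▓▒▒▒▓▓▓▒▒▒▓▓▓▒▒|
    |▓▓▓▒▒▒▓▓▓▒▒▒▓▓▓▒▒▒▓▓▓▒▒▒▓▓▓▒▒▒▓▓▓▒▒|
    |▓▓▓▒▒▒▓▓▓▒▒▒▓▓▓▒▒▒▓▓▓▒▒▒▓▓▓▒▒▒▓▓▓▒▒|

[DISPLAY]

     ┠────────────────────────────────
     ┃Email           │City  │Score│St
     ┃─────┏━━━━━━━━━━━━━━━━━━━━━━━━━━
     ┃dave3┃ ImageViewer              
     ┃eve51┠──────────────────────────
     ┃alice┃▒▒▒▓▓▓▒▒▒▓▓▓▒▒▒▓▓▓▒▒▒▓▓▓▒▒
     ┃bob84┃▒▒▒▓▓▓▒▒▒▓▓▓▒▒▒▓▓▓▒▒▒▓▓▓▒▒
     ┃hank3┃▒▒▒▓▓▓▒▒▒▓▓▓▒▒▒▓▓▓▒▒▒▓▓▓▒▒
     ┃bob9@┃▓▓▓▒▒▒▓▓▓▒▒▒▓▓▓▒▒▒▓▓▓▒▒▒▓▓
     ┃dave9┃▓▓▓▒▒▒▓▓▓▒▒▒▓▓▓▒▒▒▓▓▓▒▒▒▓▓
     ┃dave4┃▓▓▓▒▒▒▓▓▓▒▒▒▓▓▓▒▒▒▓▓▓▒▒▒▓▓
     ┗━━━━━┃▒▒▒▓▓▓▒▒▒▓▓▓▒▒▒▓▓▓▒▒▒▓▓▓▒▒
           ┃▒▒▒▓▓▓▒▒▒▓▓▓▒▒▒▓▓▓▒▒▒▓▓▓▒▒
           ┃▒▒▒▓▓▓▒▒▒▓▓▓▒▒▒▓▓▓▒▒▒▓▓▓▒▒
           ┃▓▓▓▒▒▒▓▓▓▒▒▒▓▓▓▒▒▒▓▓▓▒▒▒▓▓


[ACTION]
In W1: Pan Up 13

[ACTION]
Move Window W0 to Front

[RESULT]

     ┠────────────────────────────────
     ┃Email           │City  │Score│St
     ┃────────────────┼──────┼─────┼──
     ┃dave32@mail.com │London│28.4 │Pe
     ┃eve51@mail.com  │Paris │3.4  │Pe
     ┃alice56@mail.com│NYC   │32.1 │Cl
     ┃bob84@mail.com  │Paris │80.5 │Pe
     ┃hank33@mail.com │Berlin│61.1 │Ac
     ┃bob9@mail.com   │Tokyo │19.5 │Cl
     ┃dave99@mail.com │Berlin│97.8 │In
     ┃dave49@mail.com │Tokyo │25.6 │Pe
     ┗━━━━━━━━━━━━━━━━━━━━━━━━━━━━━━━━
           ┃▒▒▒▓▓▓▒▒▒▓▓▓▒▒▒▓▓▓▒▒▒▓▓▓▒▒
           ┃▒▒▒▓▓▓▒▒▒▓▓▓▒▒▒▓▓▓▒▒▒▓▓▓▒▒
           ┃▓▓▓▒▒▒▓▓▓▒▒▒▓▓▓▒▒▒▓▓▓▒▒▒▓▓


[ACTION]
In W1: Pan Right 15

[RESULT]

     ┠────────────────────────────────
     ┃Email           │City  │Score│St
     ┃────────────────┼──────┼─────┼──
     ┃dave32@mail.com │London│28.4 │Pe
     ┃eve51@mail.com  │Paris │3.4  │Pe
     ┃alice56@mail.com│NYC   │32.1 │Cl
     ┃bob84@mail.com  │Paris │80.5 │Pe
     ┃hank33@mail.com │Berlin│61.1 │Ac
     ┃bob9@mail.com   │Tokyo │19.5 │Cl
     ┃dave99@mail.com │Berlin│97.8 │In
     ┃dave49@mail.com │Tokyo │25.6 │Pe
     ┗━━━━━━━━━━━━━━━━━━━━━━━━━━━━━━━━
           ┃▓▓▓▒▒▒▓▓▓▒▒▒▓▓▓▒▒▒▓▓      
           ┃▓▓▓▒▒▒▓▓▓▒▒▒▓▓▓▒▒▒▓▓      
           ┃▒▒▒▓▓▓▒▒▒▓▓▓▒▒▒▓▓▓▒▒      


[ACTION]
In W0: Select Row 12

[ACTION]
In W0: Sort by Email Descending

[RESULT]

     ┠────────────────────────────────
     ┃Email          ▼│City  │Score│St
     ┃────────────────┼──────┼─────┼──
     ┃hank9@mail.com  │Tokyo │59.3 │In
     ┃hank33@mail.com │Berlin│61.1 │Ac
     ┃grace41@mail.com│London│72.5 │In
     ┃frank71@mail.com│NYC   │99.6 │Ac
     ┃eve72@mail.com  │Paris │72.2 │Ac
     ┃eve51@mail.com  │Paris │3.4  │Pe
     ┃dave99@mail.com │Berlin│97.8 │In
     ┃dave91@mail.com │NYC   │10.0 │Ac
     ┗━━━━━━━━━━━━━━━━━━━━━━━━━━━━━━━━
           ┃▓▓▓▒▒▒▓▓▓▒▒▒▓▓▓▒▒▒▓▓      
           ┃▓▓▓▒▒▒▓▓▓▒▒▒▓▓▓▒▒▒▓▓      
           ┃▒▒▒▓▓▓▒▒▒▓▓▓▒▒▒▓▓▓▒▒      


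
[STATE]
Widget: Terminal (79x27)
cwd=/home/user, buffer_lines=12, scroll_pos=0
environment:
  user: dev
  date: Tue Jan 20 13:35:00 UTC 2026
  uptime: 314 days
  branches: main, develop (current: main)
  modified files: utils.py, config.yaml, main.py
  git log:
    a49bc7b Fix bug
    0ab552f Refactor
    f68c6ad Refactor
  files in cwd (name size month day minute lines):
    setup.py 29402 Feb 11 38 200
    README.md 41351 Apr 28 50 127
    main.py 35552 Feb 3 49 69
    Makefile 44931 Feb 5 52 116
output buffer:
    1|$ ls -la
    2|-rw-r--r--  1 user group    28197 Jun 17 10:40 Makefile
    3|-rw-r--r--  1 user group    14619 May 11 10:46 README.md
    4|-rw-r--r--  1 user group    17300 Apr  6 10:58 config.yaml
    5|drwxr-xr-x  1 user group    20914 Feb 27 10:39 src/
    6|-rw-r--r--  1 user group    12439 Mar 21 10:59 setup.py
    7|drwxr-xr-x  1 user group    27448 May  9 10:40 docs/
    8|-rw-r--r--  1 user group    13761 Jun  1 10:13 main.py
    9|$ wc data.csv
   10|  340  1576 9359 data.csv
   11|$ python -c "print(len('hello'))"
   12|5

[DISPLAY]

$ ls -la                                                                       
-rw-r--r--  1 user group    28197 Jun 17 10:40 Makefile                        
-rw-r--r--  1 user group    14619 May 11 10:46 README.md                       
-rw-r--r--  1 user group    17300 Apr  6 10:58 config.yaml                     
drwxr-xr-x  1 user group    20914 Feb 27 10:39 src/                            
-rw-r--r--  1 user group    12439 Mar 21 10:59 setup.py                        
drwxr-xr-x  1 user group    27448 May  9 10:40 docs/                           
-rw-r--r--  1 user group    13761 Jun  1 10:13 main.py                         
$ wc data.csv                                                                  
  340  1576 9359 data.csv                                                      
$ python -c "print(len('hello'))"                                              
5                                                                              
$ █                                                                            
                                                                               
                                                                               
                                                                               
                                                                               
                                                                               
                                                                               
                                                                               
                                                                               
                                                                               
                                                                               
                                                                               
                                                                               
                                                                               
                                                                               


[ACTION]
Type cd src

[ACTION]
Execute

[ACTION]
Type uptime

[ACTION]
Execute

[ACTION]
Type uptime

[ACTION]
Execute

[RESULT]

$ ls -la                                                                       
-rw-r--r--  1 user group    28197 Jun 17 10:40 Makefile                        
-rw-r--r--  1 user group    14619 May 11 10:46 README.md                       
-rw-r--r--  1 user group    17300 Apr  6 10:58 config.yaml                     
drwxr-xr-x  1 user group    20914 Feb 27 10:39 src/                            
-rw-r--r--  1 user group    12439 Mar 21 10:59 setup.py                        
drwxr-xr-x  1 user group    27448 May  9 10:40 docs/                           
-rw-r--r--  1 user group    13761 Jun  1 10:13 main.py                         
$ wc data.csv                                                                  
  340  1576 9359 data.csv                                                      
$ python -c "print(len('hello'))"                                              
5                                                                              
$ cd src                                                                       
                                                                               
$ uptime                                                                       
 10:00  up 314 days                                                            
$ uptime                                                                       
 10:00  up 314 days                                                            
$ █                                                                            
                                                                               
                                                                               
                                                                               
                                                                               
                                                                               
                                                                               
                                                                               
                                                                               


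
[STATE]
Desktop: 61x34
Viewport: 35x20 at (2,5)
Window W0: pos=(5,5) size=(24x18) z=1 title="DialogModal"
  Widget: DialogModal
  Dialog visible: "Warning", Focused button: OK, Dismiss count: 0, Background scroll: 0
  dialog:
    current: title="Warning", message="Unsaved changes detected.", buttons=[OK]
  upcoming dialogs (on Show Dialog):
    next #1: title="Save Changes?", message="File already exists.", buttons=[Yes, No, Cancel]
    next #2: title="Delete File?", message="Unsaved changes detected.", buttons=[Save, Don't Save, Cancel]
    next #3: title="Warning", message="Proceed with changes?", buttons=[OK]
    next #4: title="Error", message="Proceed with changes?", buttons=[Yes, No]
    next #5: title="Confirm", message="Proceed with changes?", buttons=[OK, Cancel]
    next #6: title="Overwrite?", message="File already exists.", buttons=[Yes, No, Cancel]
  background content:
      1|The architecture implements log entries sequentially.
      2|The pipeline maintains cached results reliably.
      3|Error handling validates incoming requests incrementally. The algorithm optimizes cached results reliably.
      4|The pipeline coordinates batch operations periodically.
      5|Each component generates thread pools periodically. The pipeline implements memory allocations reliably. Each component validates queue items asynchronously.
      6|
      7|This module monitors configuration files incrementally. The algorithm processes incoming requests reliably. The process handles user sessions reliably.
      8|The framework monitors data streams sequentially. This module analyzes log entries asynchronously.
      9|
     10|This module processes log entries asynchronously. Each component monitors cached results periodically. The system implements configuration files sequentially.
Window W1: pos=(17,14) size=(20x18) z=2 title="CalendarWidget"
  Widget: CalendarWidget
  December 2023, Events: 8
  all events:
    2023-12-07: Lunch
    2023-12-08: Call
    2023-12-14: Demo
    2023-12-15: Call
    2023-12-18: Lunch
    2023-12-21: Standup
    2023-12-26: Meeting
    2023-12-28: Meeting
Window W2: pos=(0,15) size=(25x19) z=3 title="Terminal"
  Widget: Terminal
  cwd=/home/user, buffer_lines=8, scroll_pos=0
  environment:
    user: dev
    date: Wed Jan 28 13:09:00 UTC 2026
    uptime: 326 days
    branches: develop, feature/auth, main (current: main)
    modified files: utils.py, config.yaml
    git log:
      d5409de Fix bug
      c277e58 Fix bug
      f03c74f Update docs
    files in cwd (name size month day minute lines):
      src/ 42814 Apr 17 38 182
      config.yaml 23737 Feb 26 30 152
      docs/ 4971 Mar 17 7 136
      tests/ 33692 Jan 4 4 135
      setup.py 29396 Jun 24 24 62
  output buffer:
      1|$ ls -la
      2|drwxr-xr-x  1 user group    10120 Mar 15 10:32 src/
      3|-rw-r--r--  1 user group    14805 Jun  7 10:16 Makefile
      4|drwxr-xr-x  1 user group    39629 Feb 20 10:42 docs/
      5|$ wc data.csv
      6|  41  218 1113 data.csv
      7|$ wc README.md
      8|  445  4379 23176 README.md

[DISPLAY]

   ┏━━━━━━━━━━━━━━━━━━━━━━┓        
   ┃ DialogModal          ┃        
   ┠──────────────────────┨        
   ┃The architecture imple┃        
   ┃The pipeline maintains┃        
   ┃Error handling validat┃        
   ┃The pipeline coordinat┃        
   ┃Ea┌────────────────┐at┃        
   ┃  │    Warning     │  ┃        
   ┃Th│Unsaved ┏━━━━━━━━━━━━━━━━━━┓
━━━━━━━━━━━━━━━━━━━━━━┓arWidget   ┃
Terminal              ┃───────────┨
──────────────────────┨ber 2023   ┃
 ls -la               ┃e Th Fr Sa ┃
rwxr-xr-x  1 user grou┃      1  2 ┃
rw-r--r--  1 user grou┃6  7*  8*  ┃
rwxr-xr-x  1 user grou┃3 14* 15* 1┃
 wc data.csv          ┃20 21* 22 2┃
 41  218 1113 data.csv┃27 28* 29 3┃
 wc README.md         ┃           ┃


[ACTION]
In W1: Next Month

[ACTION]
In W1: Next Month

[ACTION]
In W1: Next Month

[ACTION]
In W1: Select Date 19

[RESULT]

   ┏━━━━━━━━━━━━━━━━━━━━━━┓        
   ┃ DialogModal          ┃        
   ┠──────────────────────┨        
   ┃The architecture imple┃        
   ┃The pipeline maintains┃        
   ┃Error handling validat┃        
   ┃The pipeline coordinat┃        
   ┃Ea┌────────────────┐at┃        
   ┃  │    Warning     │  ┃        
   ┃Th│Unsaved ┏━━━━━━━━━━━━━━━━━━┓
━━━━━━━━━━━━━━━━━━━━━━┓arWidget   ┃
Terminal              ┃───────────┨
──────────────────────┨ch 2024    ┃
 ls -la               ┃e Th Fr Sa ┃
rwxr-xr-x  1 user grou┃      1  2 ┃
rw-r--r--  1 user grou┃6  7  8  9 ┃
rwxr-xr-x  1 user grou┃3 14 15 16 ┃
 wc data.csv          ┃ 20 21 22 2┃
 41  218 1113 data.csv┃7 28 29 30 ┃
 wc README.md         ┃           ┃


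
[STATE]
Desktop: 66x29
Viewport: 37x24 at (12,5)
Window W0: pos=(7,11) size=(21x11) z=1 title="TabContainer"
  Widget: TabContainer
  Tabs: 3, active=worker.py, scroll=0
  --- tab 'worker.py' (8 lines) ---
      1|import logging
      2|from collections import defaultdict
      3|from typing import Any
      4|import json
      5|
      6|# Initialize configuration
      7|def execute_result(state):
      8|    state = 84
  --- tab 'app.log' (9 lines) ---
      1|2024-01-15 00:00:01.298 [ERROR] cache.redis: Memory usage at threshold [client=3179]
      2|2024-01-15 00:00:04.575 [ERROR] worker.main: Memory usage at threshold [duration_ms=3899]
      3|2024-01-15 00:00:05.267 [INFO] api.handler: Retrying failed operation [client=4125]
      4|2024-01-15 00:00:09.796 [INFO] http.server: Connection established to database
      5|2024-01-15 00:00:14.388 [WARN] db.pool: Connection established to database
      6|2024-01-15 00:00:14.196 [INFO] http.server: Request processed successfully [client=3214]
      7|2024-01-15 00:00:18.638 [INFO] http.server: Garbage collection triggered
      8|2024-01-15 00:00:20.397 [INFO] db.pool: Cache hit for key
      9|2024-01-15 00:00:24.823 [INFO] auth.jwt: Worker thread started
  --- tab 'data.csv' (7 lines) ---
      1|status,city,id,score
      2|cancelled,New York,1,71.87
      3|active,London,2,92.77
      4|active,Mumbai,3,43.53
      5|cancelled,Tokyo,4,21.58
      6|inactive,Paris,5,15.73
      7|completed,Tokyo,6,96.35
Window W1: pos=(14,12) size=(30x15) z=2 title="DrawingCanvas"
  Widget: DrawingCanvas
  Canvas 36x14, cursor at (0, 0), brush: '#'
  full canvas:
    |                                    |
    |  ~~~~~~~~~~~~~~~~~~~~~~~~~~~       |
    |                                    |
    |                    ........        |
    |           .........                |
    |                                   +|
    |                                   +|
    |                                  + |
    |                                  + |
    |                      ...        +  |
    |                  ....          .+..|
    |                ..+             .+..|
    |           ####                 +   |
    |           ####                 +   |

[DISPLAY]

                                     
                                     
                                     
                                     
                                     
                                     
━━━━━━━━━━━━━━━┓                     
Co┏━━━━━━━━━━━━━━━━━━━━━━━━━━━━┓     
──┃ DrawingCanvas              ┃     
ke┠────────────────────────────┨     
──┃+                           ┃     
rt┃  ~~~~~~~~~~~~~~~~~~~~~~~~~~┃     
 c┃                            ┃     
 t┃                    ........┃     
rt┃           .........        ┃     
  ┃                            ┃     
━━┃                            ┃     
  ┃                            ┃     
  ┃                            ┃     
  ┃                      ...   ┃     
  ┃                  ....      ┃     
  ┗━━━━━━━━━━━━━━━━━━━━━━━━━━━━┛     
                                     
                                     


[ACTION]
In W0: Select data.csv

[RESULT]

                                     
                                     
                                     
                                     
                                     
                                     
━━━━━━━━━━━━━━━┓                     
Co┏━━━━━━━━━━━━━━━━━━━━━━━━━━━━┓     
──┃ DrawingCanvas              ┃     
ke┠────────────────────────────┨     
──┃+                           ┃     
us┃  ~~~~~~~~~~~~~~~~~~~~~~~~~~┃     
el┃                            ┃     
ve┃                    ........┃     
ve┃           .........        ┃     
el┃                            ┃     
━━┃                            ┃     
  ┃                            ┃     
  ┃                            ┃     
  ┃                      ...   ┃     
  ┃                  ....      ┃     
  ┗━━━━━━━━━━━━━━━━━━━━━━━━━━━━┛     
                                     
                                     


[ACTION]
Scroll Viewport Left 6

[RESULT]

                                     
                                     
                                     
                                     
                                     
                                     
 ┏━━━━━━━━━━━━━━━━━━━┓               
 ┃ TabCo┏━━━━━━━━━━━━━━━━━━━━━━━━━━━━
 ┠──────┃ DrawingCanvas              
 ┃ worke┠────────────────────────────
 ┃──────┃+                           
 ┃status┃  ~~~~~~~~~~~~~~~~~~~~~~~~~~
 ┃cancel┃                            
 ┃active┃                    ........
 ┃active┃           .........        
 ┃cancel┃                            
 ┗━━━━━━┃                            
        ┃                            
        ┃                            
        ┃                      ...   
        ┃                  ....      
        ┗━━━━━━━━━━━━━━━━━━━━━━━━━━━━
                                     
                                     
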